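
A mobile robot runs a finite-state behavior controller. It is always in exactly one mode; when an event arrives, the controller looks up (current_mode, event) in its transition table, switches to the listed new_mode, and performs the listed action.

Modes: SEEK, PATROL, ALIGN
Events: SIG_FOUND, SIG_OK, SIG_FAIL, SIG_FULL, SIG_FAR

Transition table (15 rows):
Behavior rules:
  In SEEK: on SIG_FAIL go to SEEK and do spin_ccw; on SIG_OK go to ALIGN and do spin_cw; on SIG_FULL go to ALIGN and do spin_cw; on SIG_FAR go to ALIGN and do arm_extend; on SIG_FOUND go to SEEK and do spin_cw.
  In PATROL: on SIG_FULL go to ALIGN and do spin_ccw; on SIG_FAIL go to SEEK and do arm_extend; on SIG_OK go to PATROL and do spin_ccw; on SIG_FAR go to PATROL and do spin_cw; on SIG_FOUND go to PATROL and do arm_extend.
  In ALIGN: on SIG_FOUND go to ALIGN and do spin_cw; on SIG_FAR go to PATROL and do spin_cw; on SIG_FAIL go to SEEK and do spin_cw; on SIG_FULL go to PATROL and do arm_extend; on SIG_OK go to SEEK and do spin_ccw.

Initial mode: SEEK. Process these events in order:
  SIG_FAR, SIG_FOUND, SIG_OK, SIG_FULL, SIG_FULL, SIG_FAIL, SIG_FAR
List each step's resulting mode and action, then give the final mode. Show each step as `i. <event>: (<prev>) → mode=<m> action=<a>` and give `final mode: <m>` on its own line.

final mode: ALIGN

1. SIG_FAR: (SEEK) → mode=ALIGN action=arm_extend
2. SIG_FOUND: (ALIGN) → mode=ALIGN action=spin_cw
3. SIG_OK: (ALIGN) → mode=SEEK action=spin_ccw
4. SIG_FULL: (SEEK) → mode=ALIGN action=spin_cw
5. SIG_FULL: (ALIGN) → mode=PATROL action=arm_extend
6. SIG_FAIL: (PATROL) → mode=SEEK action=arm_extend
7. SIG_FAR: (SEEK) → mode=ALIGN action=arm_extend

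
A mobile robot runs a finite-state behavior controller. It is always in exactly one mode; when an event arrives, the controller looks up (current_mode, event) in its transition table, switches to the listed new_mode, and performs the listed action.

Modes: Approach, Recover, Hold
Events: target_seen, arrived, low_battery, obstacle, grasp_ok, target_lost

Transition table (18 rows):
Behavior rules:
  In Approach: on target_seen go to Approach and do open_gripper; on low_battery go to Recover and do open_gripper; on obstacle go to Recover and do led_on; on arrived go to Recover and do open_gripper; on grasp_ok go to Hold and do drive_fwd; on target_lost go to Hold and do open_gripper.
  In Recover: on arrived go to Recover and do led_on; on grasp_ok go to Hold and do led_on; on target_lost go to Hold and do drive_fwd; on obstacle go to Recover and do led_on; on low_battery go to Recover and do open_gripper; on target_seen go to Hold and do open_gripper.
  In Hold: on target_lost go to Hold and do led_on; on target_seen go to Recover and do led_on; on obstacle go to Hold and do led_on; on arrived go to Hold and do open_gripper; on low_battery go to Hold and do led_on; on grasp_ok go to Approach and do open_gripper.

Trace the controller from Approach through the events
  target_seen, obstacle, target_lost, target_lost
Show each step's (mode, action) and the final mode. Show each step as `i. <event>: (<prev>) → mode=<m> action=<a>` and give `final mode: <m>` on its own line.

final mode: Hold

1. target_seen: (Approach) → mode=Approach action=open_gripper
2. obstacle: (Approach) → mode=Recover action=led_on
3. target_lost: (Recover) → mode=Hold action=drive_fwd
4. target_lost: (Hold) → mode=Hold action=led_on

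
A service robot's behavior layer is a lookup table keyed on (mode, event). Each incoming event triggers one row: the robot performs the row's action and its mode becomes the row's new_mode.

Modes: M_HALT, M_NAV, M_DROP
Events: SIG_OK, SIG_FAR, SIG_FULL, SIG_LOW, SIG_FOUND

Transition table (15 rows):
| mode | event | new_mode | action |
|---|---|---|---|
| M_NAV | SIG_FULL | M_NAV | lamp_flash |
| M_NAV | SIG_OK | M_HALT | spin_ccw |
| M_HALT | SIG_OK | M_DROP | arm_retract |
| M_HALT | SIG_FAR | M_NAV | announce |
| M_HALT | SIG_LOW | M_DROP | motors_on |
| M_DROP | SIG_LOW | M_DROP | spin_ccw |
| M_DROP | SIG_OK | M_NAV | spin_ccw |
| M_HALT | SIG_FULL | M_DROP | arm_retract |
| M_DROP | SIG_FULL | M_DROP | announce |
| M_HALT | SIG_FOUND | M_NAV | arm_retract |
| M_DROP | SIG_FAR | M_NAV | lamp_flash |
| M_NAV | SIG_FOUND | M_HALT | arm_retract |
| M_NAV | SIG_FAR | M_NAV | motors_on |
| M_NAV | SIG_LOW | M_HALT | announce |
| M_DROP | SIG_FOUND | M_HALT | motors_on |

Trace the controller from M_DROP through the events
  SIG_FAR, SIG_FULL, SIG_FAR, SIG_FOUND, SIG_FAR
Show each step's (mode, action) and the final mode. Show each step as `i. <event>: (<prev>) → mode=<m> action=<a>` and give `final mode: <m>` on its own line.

final mode: M_NAV

1. SIG_FAR: (M_DROP) → mode=M_NAV action=lamp_flash
2. SIG_FULL: (M_NAV) → mode=M_NAV action=lamp_flash
3. SIG_FAR: (M_NAV) → mode=M_NAV action=motors_on
4. SIG_FOUND: (M_NAV) → mode=M_HALT action=arm_retract
5. SIG_FAR: (M_HALT) → mode=M_NAV action=announce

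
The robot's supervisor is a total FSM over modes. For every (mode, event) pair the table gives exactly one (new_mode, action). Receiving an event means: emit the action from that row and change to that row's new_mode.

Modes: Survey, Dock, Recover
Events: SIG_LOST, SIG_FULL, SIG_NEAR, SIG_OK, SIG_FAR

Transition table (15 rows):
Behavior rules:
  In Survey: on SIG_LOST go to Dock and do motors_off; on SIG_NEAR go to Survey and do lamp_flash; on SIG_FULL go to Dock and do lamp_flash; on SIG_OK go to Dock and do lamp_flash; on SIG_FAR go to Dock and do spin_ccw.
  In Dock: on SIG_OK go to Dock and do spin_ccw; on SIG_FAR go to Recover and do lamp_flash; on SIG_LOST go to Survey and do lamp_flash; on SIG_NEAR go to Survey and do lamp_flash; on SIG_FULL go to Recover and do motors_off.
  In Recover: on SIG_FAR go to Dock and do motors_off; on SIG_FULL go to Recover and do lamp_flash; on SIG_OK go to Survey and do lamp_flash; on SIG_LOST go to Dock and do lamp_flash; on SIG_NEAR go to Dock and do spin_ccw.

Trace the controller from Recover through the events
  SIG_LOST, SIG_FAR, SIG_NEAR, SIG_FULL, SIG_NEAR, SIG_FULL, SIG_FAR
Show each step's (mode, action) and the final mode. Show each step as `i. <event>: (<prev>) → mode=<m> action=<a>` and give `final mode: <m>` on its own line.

1. SIG_LOST: (Recover) → mode=Dock action=lamp_flash
2. SIG_FAR: (Dock) → mode=Recover action=lamp_flash
3. SIG_NEAR: (Recover) → mode=Dock action=spin_ccw
4. SIG_FULL: (Dock) → mode=Recover action=motors_off
5. SIG_NEAR: (Recover) → mode=Dock action=spin_ccw
6. SIG_FULL: (Dock) → mode=Recover action=motors_off
7. SIG_FAR: (Recover) → mode=Dock action=motors_off

final mode: Dock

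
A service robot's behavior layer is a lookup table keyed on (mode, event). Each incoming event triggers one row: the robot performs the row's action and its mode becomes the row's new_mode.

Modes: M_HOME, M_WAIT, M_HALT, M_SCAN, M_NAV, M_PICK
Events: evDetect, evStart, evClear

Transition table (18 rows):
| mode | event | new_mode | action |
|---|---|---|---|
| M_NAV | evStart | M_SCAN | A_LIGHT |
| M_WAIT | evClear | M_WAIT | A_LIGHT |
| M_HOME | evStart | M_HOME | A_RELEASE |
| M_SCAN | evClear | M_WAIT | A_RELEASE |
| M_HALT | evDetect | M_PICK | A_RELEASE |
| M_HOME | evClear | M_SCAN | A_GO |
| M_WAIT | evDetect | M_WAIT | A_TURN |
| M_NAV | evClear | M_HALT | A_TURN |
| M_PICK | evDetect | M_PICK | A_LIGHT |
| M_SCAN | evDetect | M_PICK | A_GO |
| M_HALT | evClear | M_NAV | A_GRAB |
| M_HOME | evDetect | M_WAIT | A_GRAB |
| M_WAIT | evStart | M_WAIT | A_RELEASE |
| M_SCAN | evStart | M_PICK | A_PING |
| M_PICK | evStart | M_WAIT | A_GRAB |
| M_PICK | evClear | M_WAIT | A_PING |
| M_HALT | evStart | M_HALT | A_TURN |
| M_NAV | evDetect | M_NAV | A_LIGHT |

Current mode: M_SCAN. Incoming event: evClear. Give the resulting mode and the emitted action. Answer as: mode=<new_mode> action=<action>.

mode=M_WAIT action=A_RELEASE

current mode = M_SCAN; filter table to that mode:
  (M_SCAN, evClear) → (M_WAIT, A_RELEASE)  ← event matches
  (M_SCAN, evDetect) → (M_PICK, A_GO)
  (M_SCAN, evStart) → (M_PICK, A_PING)
event = evClear selects (M_WAIT, A_RELEASE)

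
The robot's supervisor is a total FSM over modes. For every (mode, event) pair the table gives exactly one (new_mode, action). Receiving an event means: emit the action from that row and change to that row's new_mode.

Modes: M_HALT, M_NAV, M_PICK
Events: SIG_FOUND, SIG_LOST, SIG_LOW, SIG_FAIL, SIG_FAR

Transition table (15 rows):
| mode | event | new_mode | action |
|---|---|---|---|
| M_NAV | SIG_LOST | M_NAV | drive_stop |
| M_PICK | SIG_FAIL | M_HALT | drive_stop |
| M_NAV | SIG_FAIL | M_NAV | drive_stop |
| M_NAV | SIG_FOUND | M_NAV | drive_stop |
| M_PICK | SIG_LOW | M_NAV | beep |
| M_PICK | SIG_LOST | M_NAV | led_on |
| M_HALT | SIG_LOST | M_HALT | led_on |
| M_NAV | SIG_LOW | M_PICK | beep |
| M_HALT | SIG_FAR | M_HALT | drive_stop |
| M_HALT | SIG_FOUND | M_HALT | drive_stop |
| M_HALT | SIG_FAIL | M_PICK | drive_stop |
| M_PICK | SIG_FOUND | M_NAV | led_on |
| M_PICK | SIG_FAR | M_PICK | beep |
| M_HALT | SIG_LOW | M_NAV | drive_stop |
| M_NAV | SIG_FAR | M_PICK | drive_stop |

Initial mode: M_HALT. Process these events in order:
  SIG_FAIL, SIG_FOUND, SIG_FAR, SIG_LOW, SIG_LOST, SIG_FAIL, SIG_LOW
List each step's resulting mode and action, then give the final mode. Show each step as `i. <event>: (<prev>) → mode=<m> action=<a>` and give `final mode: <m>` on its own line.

final mode: M_PICK

1. SIG_FAIL: (M_HALT) → mode=M_PICK action=drive_stop
2. SIG_FOUND: (M_PICK) → mode=M_NAV action=led_on
3. SIG_FAR: (M_NAV) → mode=M_PICK action=drive_stop
4. SIG_LOW: (M_PICK) → mode=M_NAV action=beep
5. SIG_LOST: (M_NAV) → mode=M_NAV action=drive_stop
6. SIG_FAIL: (M_NAV) → mode=M_NAV action=drive_stop
7. SIG_LOW: (M_NAV) → mode=M_PICK action=beep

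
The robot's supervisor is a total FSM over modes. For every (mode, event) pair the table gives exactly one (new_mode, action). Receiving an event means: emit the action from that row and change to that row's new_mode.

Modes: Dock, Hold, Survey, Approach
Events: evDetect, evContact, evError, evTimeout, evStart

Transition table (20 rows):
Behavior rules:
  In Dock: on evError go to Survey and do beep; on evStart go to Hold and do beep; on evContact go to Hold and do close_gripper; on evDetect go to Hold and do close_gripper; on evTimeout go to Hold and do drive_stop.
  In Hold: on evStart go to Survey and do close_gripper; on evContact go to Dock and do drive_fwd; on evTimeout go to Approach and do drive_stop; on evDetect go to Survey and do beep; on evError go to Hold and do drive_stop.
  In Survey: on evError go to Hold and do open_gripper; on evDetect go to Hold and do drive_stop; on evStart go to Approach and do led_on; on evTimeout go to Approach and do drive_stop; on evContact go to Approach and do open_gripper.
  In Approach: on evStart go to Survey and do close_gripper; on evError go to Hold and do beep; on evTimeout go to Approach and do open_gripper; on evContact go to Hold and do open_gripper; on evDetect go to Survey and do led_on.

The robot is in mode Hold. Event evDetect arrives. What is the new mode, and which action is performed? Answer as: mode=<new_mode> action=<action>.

mode=Survey action=beep

current mode = Hold; filter table to that mode:
  (Hold, evStart) → (Survey, close_gripper)
  (Hold, evContact) → (Dock, drive_fwd)
  (Hold, evTimeout) → (Approach, drive_stop)
  (Hold, evDetect) → (Survey, beep)  ← event matches
  (Hold, evError) → (Hold, drive_stop)
event = evDetect selects (Survey, beep)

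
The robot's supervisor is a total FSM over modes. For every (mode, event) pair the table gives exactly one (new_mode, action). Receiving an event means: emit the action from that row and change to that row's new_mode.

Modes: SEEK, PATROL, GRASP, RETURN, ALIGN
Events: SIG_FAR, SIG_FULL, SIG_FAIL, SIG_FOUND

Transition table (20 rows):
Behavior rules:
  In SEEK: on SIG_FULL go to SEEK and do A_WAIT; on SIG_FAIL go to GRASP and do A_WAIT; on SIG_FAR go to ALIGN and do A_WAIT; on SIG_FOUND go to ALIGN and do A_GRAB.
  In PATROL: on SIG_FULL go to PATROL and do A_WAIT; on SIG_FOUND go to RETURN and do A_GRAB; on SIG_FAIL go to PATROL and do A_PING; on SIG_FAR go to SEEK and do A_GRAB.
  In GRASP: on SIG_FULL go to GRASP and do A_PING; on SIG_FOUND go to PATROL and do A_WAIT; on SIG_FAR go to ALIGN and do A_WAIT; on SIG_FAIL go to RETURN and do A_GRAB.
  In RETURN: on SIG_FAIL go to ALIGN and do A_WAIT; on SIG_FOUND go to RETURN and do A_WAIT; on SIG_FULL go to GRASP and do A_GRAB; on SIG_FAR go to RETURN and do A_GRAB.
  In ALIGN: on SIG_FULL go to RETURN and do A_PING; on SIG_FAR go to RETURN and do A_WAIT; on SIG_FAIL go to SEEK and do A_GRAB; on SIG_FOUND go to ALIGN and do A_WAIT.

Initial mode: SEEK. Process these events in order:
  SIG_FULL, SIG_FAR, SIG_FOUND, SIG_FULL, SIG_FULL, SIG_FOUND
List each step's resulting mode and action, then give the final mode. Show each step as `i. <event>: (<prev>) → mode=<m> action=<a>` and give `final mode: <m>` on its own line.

final mode: PATROL

1. SIG_FULL: (SEEK) → mode=SEEK action=A_WAIT
2. SIG_FAR: (SEEK) → mode=ALIGN action=A_WAIT
3. SIG_FOUND: (ALIGN) → mode=ALIGN action=A_WAIT
4. SIG_FULL: (ALIGN) → mode=RETURN action=A_PING
5. SIG_FULL: (RETURN) → mode=GRASP action=A_GRAB
6. SIG_FOUND: (GRASP) → mode=PATROL action=A_WAIT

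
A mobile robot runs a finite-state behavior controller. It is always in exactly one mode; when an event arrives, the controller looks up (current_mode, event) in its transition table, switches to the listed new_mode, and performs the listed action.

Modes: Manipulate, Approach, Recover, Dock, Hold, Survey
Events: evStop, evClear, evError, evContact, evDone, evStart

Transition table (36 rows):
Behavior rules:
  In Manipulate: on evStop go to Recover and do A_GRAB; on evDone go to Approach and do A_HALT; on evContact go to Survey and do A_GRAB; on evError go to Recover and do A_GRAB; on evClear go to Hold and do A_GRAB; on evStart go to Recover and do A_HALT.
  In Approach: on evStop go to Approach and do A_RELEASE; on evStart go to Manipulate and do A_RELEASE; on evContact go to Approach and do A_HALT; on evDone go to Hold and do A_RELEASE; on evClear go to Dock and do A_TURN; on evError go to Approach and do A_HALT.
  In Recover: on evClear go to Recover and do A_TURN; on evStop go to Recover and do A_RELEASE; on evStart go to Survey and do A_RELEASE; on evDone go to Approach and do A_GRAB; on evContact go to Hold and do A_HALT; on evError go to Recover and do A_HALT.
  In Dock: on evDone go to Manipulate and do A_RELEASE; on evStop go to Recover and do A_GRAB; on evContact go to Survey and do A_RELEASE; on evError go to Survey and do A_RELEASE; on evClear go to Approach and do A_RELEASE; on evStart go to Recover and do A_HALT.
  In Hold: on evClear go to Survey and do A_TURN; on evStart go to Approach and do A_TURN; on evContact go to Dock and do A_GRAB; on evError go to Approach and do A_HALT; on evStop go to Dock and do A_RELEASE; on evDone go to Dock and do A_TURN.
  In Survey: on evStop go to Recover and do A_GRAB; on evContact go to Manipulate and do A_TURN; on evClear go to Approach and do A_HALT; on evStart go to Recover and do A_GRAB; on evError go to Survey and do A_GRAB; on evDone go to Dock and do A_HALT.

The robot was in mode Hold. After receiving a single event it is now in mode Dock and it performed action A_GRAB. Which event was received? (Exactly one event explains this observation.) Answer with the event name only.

evContact

try evStop: (Hold, evStop) → (Dock, A_RELEASE)
try evClear: (Hold, evClear) → (Survey, A_TURN)
try evError: (Hold, evError) → (Approach, A_HALT)
try evContact: (Hold, evContact) → (Dock, A_GRAB)  ← matches
try evDone: (Hold, evDone) → (Dock, A_TURN)
try evStart: (Hold, evStart) → (Approach, A_TURN)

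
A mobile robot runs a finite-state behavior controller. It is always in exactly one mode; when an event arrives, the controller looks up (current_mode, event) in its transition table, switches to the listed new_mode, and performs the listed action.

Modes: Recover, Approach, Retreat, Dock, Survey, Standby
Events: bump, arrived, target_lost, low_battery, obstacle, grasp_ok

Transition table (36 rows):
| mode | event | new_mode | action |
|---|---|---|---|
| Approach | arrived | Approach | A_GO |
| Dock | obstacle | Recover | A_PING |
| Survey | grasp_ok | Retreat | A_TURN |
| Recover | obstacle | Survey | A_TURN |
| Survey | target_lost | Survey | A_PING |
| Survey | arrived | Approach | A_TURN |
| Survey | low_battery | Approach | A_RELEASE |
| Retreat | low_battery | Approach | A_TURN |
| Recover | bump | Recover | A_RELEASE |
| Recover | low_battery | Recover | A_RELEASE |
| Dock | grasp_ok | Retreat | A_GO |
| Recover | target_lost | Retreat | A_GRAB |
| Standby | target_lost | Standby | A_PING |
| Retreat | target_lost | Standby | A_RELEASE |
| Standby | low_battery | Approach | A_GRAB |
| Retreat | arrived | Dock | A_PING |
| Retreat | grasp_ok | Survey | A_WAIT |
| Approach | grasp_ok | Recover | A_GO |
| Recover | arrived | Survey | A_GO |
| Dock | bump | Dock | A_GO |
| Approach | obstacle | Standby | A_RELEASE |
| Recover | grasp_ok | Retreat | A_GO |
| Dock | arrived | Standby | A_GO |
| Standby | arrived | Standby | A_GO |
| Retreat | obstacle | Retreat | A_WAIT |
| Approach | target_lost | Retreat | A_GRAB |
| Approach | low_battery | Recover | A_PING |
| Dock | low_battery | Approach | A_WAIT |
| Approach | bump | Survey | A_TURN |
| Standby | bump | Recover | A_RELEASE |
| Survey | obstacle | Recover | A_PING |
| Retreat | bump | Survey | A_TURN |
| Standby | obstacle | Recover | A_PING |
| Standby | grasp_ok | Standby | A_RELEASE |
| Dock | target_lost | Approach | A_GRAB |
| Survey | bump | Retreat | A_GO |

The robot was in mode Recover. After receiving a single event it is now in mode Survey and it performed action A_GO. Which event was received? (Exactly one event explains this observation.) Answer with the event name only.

arrived

try bump: (Recover, bump) → (Recover, A_RELEASE)
try arrived: (Recover, arrived) → (Survey, A_GO)  ← matches
try target_lost: (Recover, target_lost) → (Retreat, A_GRAB)
try low_battery: (Recover, low_battery) → (Recover, A_RELEASE)
try obstacle: (Recover, obstacle) → (Survey, A_TURN)
try grasp_ok: (Recover, grasp_ok) → (Retreat, A_GO)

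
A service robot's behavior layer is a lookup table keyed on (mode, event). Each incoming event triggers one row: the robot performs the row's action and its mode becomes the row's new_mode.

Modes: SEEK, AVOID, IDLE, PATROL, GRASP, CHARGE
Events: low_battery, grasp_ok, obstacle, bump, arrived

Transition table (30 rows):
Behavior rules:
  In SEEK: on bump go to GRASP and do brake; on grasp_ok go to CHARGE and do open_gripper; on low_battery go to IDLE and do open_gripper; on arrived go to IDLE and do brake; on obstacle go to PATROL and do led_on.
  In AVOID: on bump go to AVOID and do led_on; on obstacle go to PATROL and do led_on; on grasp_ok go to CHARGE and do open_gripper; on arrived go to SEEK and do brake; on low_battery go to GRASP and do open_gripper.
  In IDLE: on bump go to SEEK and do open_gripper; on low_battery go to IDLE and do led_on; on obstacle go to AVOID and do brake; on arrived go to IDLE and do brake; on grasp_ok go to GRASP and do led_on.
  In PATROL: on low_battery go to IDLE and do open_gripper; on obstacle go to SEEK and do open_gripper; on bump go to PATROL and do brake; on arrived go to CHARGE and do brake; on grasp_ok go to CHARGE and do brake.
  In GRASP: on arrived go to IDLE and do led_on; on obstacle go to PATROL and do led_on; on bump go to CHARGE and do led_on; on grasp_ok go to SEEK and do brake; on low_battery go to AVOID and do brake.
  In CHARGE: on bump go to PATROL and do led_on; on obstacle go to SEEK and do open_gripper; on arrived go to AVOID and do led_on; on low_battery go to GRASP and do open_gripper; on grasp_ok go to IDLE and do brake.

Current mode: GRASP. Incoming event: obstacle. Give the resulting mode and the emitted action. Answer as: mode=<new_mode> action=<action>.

current mode = GRASP; filter table to that mode:
  (GRASP, arrived) → (IDLE, led_on)
  (GRASP, obstacle) → (PATROL, led_on)  ← event matches
  (GRASP, bump) → (CHARGE, led_on)
  (GRASP, grasp_ok) → (SEEK, brake)
  (GRASP, low_battery) → (AVOID, brake)
event = obstacle selects (PATROL, led_on)

mode=PATROL action=led_on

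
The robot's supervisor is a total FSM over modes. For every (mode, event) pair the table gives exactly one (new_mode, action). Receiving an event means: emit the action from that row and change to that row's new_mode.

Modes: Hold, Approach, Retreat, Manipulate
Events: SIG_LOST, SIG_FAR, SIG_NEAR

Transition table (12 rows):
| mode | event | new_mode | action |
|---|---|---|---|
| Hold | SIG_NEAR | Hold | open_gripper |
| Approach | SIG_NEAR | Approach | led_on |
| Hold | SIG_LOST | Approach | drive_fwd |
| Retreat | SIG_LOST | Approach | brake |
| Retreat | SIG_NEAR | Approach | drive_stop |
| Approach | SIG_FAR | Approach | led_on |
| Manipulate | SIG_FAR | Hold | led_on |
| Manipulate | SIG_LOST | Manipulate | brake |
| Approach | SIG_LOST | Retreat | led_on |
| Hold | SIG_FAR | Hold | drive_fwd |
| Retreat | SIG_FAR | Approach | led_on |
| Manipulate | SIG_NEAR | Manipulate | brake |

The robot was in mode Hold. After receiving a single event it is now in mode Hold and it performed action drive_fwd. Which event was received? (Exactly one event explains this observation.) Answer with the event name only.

SIG_FAR

try SIG_LOST: (Hold, SIG_LOST) → (Approach, drive_fwd)
try SIG_FAR: (Hold, SIG_FAR) → (Hold, drive_fwd)  ← matches
try SIG_NEAR: (Hold, SIG_NEAR) → (Hold, open_gripper)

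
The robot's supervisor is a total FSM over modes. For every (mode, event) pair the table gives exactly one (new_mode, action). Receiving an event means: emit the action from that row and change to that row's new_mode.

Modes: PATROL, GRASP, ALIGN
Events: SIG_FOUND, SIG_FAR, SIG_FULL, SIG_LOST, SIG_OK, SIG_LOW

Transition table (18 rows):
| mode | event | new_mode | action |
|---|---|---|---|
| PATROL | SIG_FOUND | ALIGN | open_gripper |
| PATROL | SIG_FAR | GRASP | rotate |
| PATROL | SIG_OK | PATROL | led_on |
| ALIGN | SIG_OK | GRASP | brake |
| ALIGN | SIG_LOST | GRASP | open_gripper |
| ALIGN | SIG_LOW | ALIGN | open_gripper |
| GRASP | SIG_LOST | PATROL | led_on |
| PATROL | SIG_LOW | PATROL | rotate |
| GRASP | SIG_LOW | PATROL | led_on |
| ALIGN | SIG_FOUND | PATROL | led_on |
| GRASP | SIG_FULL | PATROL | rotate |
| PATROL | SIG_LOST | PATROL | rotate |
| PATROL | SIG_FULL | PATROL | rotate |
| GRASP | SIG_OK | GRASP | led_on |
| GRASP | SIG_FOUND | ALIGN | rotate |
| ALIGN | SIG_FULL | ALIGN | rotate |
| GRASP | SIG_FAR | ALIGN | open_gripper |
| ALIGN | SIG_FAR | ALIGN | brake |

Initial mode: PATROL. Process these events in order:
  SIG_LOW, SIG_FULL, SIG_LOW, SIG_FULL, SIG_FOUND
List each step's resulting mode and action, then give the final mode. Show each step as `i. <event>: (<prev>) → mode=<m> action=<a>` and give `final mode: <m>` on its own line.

final mode: ALIGN

1. SIG_LOW: (PATROL) → mode=PATROL action=rotate
2. SIG_FULL: (PATROL) → mode=PATROL action=rotate
3. SIG_LOW: (PATROL) → mode=PATROL action=rotate
4. SIG_FULL: (PATROL) → mode=PATROL action=rotate
5. SIG_FOUND: (PATROL) → mode=ALIGN action=open_gripper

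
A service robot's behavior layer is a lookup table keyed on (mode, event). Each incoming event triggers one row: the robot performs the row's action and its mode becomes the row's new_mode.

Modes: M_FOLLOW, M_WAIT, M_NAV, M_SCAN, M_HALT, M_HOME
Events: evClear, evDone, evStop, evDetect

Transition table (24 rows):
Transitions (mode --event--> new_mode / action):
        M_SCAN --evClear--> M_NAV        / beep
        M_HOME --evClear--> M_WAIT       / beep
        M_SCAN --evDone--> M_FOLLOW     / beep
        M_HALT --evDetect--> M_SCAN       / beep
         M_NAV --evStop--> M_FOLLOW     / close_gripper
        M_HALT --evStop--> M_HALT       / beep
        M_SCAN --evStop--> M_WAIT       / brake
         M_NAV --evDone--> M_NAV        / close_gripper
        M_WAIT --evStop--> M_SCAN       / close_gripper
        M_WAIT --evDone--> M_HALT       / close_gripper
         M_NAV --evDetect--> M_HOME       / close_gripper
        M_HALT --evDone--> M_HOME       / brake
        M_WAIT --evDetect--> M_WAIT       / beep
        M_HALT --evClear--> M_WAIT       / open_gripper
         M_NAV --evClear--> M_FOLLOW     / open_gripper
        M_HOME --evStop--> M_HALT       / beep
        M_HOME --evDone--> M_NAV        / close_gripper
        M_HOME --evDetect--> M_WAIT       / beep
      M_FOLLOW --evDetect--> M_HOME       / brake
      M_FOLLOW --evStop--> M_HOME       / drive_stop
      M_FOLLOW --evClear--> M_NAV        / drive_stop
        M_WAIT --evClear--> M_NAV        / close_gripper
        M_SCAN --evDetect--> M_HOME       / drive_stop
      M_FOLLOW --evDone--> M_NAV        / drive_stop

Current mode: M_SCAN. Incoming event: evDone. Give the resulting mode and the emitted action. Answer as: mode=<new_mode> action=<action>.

current mode = M_SCAN; filter table to that mode:
  (M_SCAN, evClear) → (M_NAV, beep)
  (M_SCAN, evDone) → (M_FOLLOW, beep)  ← event matches
  (M_SCAN, evStop) → (M_WAIT, brake)
  (M_SCAN, evDetect) → (M_HOME, drive_stop)
event = evDone selects (M_FOLLOW, beep)

mode=M_FOLLOW action=beep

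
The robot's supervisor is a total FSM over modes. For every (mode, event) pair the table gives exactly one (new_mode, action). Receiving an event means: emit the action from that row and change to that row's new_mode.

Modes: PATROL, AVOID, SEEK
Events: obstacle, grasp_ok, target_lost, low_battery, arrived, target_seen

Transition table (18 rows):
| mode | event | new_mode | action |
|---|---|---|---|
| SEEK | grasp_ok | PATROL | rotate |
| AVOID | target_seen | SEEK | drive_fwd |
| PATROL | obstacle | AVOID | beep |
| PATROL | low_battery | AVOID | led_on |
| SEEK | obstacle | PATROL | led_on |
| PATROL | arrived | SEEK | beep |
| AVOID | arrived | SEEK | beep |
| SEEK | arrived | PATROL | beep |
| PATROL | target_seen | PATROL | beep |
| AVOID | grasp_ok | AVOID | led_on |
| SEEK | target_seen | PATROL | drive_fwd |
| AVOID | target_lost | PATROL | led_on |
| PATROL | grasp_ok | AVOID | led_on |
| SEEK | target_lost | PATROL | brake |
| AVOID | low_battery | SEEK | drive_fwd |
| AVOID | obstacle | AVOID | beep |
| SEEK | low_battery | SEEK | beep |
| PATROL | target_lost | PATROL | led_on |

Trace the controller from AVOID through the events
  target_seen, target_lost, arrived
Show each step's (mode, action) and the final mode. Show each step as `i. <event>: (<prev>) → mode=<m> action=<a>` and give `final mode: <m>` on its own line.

1. target_seen: (AVOID) → mode=SEEK action=drive_fwd
2. target_lost: (SEEK) → mode=PATROL action=brake
3. arrived: (PATROL) → mode=SEEK action=beep

final mode: SEEK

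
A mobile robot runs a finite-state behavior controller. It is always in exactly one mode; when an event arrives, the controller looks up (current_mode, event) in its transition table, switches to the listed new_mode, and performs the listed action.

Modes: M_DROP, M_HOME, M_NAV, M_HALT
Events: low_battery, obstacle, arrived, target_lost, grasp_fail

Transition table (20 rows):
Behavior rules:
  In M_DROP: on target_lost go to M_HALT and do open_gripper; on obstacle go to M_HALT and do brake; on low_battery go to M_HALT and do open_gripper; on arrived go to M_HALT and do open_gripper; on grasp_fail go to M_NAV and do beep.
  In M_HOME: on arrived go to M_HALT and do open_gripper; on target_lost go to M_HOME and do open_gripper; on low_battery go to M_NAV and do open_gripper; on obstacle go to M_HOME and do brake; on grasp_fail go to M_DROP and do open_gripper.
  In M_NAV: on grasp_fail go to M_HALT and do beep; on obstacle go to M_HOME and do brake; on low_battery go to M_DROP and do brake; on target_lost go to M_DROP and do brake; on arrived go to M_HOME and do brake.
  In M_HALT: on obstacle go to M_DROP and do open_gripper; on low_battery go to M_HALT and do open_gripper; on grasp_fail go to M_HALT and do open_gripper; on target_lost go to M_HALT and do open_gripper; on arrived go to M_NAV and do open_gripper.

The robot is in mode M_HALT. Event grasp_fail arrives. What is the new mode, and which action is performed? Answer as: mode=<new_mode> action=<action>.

mode=M_HALT action=open_gripper

current mode = M_HALT; filter table to that mode:
  (M_HALT, obstacle) → (M_DROP, open_gripper)
  (M_HALT, low_battery) → (M_HALT, open_gripper)
  (M_HALT, grasp_fail) → (M_HALT, open_gripper)  ← event matches
  (M_HALT, target_lost) → (M_HALT, open_gripper)
  (M_HALT, arrived) → (M_NAV, open_gripper)
event = grasp_fail selects (M_HALT, open_gripper)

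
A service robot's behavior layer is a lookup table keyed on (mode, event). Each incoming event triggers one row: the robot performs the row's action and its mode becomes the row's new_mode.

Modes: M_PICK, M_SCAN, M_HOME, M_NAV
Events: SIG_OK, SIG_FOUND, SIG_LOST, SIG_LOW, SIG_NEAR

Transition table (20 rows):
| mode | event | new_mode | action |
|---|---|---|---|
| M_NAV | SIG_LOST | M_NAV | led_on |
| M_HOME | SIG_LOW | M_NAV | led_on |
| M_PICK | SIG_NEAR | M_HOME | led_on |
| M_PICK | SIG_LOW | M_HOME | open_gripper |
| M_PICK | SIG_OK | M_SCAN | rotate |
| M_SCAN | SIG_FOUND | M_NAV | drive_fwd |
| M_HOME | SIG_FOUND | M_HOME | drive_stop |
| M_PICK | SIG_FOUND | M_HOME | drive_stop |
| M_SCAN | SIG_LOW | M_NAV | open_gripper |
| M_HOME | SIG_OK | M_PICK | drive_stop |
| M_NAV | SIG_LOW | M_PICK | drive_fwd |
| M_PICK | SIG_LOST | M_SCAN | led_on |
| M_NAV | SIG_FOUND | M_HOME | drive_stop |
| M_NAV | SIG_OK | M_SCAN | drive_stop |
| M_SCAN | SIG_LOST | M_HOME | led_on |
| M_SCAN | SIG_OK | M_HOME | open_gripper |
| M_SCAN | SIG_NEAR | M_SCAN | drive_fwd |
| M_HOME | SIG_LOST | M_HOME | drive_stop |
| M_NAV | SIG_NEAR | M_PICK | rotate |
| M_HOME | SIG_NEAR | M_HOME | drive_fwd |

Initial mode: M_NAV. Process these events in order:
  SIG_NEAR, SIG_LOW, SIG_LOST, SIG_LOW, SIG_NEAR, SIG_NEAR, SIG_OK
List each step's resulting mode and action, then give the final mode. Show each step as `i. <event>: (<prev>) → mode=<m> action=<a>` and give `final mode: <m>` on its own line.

1. SIG_NEAR: (M_NAV) → mode=M_PICK action=rotate
2. SIG_LOW: (M_PICK) → mode=M_HOME action=open_gripper
3. SIG_LOST: (M_HOME) → mode=M_HOME action=drive_stop
4. SIG_LOW: (M_HOME) → mode=M_NAV action=led_on
5. SIG_NEAR: (M_NAV) → mode=M_PICK action=rotate
6. SIG_NEAR: (M_PICK) → mode=M_HOME action=led_on
7. SIG_OK: (M_HOME) → mode=M_PICK action=drive_stop

final mode: M_PICK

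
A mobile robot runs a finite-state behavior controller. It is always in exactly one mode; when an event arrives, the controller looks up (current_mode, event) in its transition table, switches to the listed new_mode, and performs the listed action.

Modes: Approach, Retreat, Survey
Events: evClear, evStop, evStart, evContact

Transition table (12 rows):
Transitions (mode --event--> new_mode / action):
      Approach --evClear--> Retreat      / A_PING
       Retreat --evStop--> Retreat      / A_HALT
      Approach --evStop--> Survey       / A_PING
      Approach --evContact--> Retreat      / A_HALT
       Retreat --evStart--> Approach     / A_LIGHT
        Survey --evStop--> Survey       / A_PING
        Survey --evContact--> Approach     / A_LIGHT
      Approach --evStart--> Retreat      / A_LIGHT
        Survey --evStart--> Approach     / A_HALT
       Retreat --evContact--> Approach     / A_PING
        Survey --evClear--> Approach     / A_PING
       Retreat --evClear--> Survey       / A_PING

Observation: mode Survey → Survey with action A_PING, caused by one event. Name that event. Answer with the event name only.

evStop

try evClear: (Survey, evClear) → (Approach, A_PING)
try evStop: (Survey, evStop) → (Survey, A_PING)  ← matches
try evStart: (Survey, evStart) → (Approach, A_HALT)
try evContact: (Survey, evContact) → (Approach, A_LIGHT)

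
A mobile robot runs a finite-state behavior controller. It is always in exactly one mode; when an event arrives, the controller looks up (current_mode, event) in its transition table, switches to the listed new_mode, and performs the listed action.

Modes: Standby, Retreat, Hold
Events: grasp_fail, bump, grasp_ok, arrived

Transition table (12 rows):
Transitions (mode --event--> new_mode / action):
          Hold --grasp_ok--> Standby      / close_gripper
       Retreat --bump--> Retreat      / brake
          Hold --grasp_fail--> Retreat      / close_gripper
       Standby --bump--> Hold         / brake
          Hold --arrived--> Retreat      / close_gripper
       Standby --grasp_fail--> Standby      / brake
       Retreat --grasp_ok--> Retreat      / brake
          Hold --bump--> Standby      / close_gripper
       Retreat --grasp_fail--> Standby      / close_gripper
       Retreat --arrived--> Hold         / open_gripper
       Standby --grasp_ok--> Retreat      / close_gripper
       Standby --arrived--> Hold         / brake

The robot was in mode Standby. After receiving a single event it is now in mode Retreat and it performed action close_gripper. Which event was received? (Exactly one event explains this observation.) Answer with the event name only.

grasp_ok

try grasp_fail: (Standby, grasp_fail) → (Standby, brake)
try bump: (Standby, bump) → (Hold, brake)
try grasp_ok: (Standby, grasp_ok) → (Retreat, close_gripper)  ← matches
try arrived: (Standby, arrived) → (Hold, brake)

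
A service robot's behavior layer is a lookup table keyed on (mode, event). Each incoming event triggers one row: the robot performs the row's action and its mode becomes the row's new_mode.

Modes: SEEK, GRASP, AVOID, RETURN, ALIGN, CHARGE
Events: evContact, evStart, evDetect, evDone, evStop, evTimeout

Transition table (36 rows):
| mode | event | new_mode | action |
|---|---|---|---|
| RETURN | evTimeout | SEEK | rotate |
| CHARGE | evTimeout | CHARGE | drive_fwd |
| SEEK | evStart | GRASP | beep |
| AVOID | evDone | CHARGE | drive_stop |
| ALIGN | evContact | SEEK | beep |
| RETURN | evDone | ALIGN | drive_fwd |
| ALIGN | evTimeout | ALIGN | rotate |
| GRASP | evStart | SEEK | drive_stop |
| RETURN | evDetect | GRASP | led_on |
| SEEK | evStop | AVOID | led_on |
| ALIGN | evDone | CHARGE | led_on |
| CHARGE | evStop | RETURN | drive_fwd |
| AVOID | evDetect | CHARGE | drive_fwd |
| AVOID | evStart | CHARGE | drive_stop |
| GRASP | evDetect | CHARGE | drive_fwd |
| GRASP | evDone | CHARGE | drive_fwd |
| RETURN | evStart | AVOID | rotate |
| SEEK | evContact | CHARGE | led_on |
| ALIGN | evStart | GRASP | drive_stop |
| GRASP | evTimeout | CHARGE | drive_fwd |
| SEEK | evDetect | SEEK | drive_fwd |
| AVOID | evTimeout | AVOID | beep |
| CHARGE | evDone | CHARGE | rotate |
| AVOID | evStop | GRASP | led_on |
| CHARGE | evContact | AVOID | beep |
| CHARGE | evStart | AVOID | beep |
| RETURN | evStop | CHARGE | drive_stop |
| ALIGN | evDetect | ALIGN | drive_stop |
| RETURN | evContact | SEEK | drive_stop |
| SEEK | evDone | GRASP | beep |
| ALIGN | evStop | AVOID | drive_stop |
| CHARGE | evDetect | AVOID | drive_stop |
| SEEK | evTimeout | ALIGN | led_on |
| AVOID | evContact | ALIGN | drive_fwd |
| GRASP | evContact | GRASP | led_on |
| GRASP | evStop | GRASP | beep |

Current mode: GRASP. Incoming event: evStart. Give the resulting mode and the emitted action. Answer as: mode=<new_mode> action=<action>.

mode=SEEK action=drive_stop

current mode = GRASP; filter table to that mode:
  (GRASP, evStart) → (SEEK, drive_stop)  ← event matches
  (GRASP, evDetect) → (CHARGE, drive_fwd)
  (GRASP, evDone) → (CHARGE, drive_fwd)
  (GRASP, evTimeout) → (CHARGE, drive_fwd)
  (GRASP, evContact) → (GRASP, led_on)
  (GRASP, evStop) → (GRASP, beep)
event = evStart selects (SEEK, drive_stop)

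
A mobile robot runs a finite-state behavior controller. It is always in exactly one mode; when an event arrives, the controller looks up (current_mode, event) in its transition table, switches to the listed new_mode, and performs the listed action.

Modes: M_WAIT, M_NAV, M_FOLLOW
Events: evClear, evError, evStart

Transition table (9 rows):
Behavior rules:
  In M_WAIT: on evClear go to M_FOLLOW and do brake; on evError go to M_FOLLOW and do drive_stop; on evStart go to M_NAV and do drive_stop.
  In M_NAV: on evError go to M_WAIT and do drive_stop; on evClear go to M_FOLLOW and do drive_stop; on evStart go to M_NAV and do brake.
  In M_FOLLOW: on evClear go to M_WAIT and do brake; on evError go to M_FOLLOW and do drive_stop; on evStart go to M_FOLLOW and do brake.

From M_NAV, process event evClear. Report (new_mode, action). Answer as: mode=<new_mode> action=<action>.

current mode = M_NAV; filter table to that mode:
  (M_NAV, evError) → (M_WAIT, drive_stop)
  (M_NAV, evClear) → (M_FOLLOW, drive_stop)  ← event matches
  (M_NAV, evStart) → (M_NAV, brake)
event = evClear selects (M_FOLLOW, drive_stop)

mode=M_FOLLOW action=drive_stop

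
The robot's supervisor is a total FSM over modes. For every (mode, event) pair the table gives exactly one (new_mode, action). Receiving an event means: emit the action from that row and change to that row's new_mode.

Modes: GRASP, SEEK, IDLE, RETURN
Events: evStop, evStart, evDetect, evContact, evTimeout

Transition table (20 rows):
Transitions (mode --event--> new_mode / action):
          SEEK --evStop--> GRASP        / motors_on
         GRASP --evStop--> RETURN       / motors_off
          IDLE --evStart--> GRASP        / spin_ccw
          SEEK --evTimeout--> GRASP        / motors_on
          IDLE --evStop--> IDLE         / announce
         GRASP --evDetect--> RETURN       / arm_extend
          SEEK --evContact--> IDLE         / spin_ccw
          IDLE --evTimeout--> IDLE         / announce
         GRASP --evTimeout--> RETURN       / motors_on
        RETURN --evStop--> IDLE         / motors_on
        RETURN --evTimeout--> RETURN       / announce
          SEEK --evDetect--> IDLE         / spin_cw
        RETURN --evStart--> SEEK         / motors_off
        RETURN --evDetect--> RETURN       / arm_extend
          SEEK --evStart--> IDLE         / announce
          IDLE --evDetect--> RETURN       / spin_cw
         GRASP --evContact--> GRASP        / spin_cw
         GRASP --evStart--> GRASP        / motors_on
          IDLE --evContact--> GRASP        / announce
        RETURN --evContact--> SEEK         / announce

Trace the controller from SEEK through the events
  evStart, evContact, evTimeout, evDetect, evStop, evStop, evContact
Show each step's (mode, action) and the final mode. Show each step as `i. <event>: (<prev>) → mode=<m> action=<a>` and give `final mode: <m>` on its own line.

1. evStart: (SEEK) → mode=IDLE action=announce
2. evContact: (IDLE) → mode=GRASP action=announce
3. evTimeout: (GRASP) → mode=RETURN action=motors_on
4. evDetect: (RETURN) → mode=RETURN action=arm_extend
5. evStop: (RETURN) → mode=IDLE action=motors_on
6. evStop: (IDLE) → mode=IDLE action=announce
7. evContact: (IDLE) → mode=GRASP action=announce

final mode: GRASP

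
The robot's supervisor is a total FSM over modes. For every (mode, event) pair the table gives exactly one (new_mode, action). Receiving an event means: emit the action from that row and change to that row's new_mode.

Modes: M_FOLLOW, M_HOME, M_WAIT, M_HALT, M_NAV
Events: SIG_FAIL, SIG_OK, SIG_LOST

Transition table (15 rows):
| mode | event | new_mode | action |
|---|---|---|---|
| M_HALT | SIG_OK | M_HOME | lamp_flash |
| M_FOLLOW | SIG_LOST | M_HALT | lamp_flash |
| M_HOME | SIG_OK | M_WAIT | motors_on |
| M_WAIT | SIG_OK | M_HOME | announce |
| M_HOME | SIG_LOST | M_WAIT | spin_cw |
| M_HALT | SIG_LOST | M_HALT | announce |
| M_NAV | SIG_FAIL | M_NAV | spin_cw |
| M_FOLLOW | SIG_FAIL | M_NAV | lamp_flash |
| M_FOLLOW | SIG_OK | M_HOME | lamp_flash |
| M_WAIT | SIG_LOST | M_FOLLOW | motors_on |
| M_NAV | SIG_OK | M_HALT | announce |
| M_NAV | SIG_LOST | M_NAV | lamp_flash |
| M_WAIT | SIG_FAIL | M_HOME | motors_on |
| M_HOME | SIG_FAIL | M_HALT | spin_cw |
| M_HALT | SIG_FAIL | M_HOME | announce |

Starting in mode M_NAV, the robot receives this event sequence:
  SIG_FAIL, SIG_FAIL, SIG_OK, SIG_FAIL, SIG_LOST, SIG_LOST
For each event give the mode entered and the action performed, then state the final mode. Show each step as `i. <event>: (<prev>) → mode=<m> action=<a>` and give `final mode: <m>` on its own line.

final mode: M_FOLLOW

1. SIG_FAIL: (M_NAV) → mode=M_NAV action=spin_cw
2. SIG_FAIL: (M_NAV) → mode=M_NAV action=spin_cw
3. SIG_OK: (M_NAV) → mode=M_HALT action=announce
4. SIG_FAIL: (M_HALT) → mode=M_HOME action=announce
5. SIG_LOST: (M_HOME) → mode=M_WAIT action=spin_cw
6. SIG_LOST: (M_WAIT) → mode=M_FOLLOW action=motors_on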